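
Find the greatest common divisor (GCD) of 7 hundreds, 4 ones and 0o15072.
Convert 7 hundreds, 4 ones (place-value notation) → 7×100 + 4 = 704 (decimal)
Convert 0o15072 (octal) → 1×4096 + 5×512 + 7×8 + 2 = 6714 (decimal)
Compute gcd(704, 6714) = 2
2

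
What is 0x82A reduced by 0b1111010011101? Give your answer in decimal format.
Convert 0x82A (hexadecimal) → 8×256 + 2×16 + 10 = 2090 (decimal)
Convert 0b1111010011101 (binary) → 4096 + 2048 + 1024 + 512 + 128 + 16 + 8 + 4 + 1 = 7837 (decimal)
Compute 2090 - 7837 = -5747
-5747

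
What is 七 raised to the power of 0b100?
Convert 七 (Chinese numeral) → 7 (decimal)
Convert 0b100 (binary) → 4 (decimal)
Compute 7 ^ 4 = 2401
2401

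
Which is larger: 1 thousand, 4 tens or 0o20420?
Convert 1 thousand, 4 tens (place-value notation) → 1×1000 + 4×10 = 1040 (decimal)
Convert 0o20420 (octal) → 2×4096 + 4×64 + 2×8 = 8464 (decimal)
Compare 1040 vs 8464: larger = 8464
8464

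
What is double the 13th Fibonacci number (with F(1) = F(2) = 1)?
The 13th Fibonacci number (with F(1) = F(2) = 1): 1, 1, 2, 3, 5, 8, 13, 21, 34, 55, 89, 144, 233 → 233
Compute 233 × 2 = 466
466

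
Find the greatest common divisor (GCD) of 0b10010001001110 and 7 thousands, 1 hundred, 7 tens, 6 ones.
Convert 0b10010001001110 (binary) → 8192 + 1024 + 64 + 8 + 4 + 2 = 9294 (decimal)
Convert 7 thousands, 1 hundred, 7 tens, 6 ones (place-value notation) → 7×1000 + 1×100 + 7×10 + 6 = 7176 (decimal)
Compute gcd(9294, 7176) = 6
6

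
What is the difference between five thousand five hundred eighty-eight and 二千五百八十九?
Convert five thousand five hundred eighty-eight (English words) → 5×1000 + 5×100 + 88 = 5588 (decimal)
Convert 二千五百八十九 (Chinese numeral) → 2×1000 + 5×100 + 8×10 + 9 = 2589 (decimal)
Difference: |5588 - 2589| = 2999
2999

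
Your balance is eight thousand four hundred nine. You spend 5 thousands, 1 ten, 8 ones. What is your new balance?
Convert eight thousand four hundred nine (English words) → 8×1000 + 4×100 + 9 = 8409 (decimal)
Convert 5 thousands, 1 ten, 8 ones (place-value notation) → 5×1000 + 1×10 + 8 = 5018 (decimal)
Compute 8409 - 5018 = 3391
3391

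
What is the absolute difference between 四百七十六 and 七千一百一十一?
Convert 四百七十六 (Chinese numeral) → 4×100 + 7×10 + 6 = 476 (decimal)
Convert 七千一百一十一 (Chinese numeral) → 7×1000 + 1×100 + 1×10 + 1 = 7111 (decimal)
Compute |476 - 7111| = 6635
6635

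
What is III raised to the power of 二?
Convert III (Roman numeral) → 1 + 1 + 1 = 3 (decimal)
Convert 二 (Chinese numeral) → 2 (decimal)
Compute 3 ^ 2 = 9
9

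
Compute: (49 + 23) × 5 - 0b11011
Convert 0b11011 (binary) → 16 + 8 + 2 + 1 = 27 (decimal)
Expression in decimal: (49 + 23) × 5 - 27
Parentheses first: 49 + 23 = 72
Multiply: 72 × 5 = 360
Subtract: 360 - 27 = 333
333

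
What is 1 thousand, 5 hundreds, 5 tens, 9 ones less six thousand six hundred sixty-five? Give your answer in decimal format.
Convert 1 thousand, 5 hundreds, 5 tens, 9 ones (place-value notation) → 1×1000 + 5×100 + 5×10 + 9 = 1559 (decimal)
Convert six thousand six hundred sixty-five (English words) → 6×1000 + 6×100 + 65 = 6665 (decimal)
Compute 1559 - 6665 = -5106
-5106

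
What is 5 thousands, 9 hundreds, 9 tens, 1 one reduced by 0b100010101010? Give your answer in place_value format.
Convert 5 thousands, 9 hundreds, 9 tens, 1 one (place-value notation) → 5×1000 + 9×100 + 9×10 + 1 = 5991 (decimal)
Convert 0b100010101010 (binary) → 2048 + 128 + 32 + 8 + 2 = 2218 (decimal)
Compute 5991 - 2218 = 3773
Convert 3773 (decimal) → 3773 = 3×1000 + 7×100 + 7×10 + 3 → 3 thousands, 7 hundreds, 7 tens, 3 ones (place-value notation)
3 thousands, 7 hundreds, 7 tens, 3 ones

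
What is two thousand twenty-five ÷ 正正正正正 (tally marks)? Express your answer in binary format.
Convert two thousand twenty-five (English words) → 2×1000 + 25 = 2025 (decimal)
Convert 正正正正正 (tally marks) → 5 + 5 + 5 + 5 + 5 = 25 (decimal)
Compute 2025 ÷ 25 = 81
Convert 81 (decimal) → 81 = 64 + 16 + 1 → 0b1010001 (binary)
0b1010001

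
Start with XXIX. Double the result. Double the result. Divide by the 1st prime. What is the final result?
Convert XXIX (Roman numeral) → 10 + 10 + 9 = 29 (decimal)
Start: 29
29 × 2 = 58
58 × 2 = 116
Convert the 1st prime (prime index) → 2 (decimal)
116 ÷ 2 = 58
58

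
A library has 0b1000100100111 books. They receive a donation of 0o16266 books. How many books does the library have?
Convert 0b1000100100111 (binary) → 4096 + 256 + 32 + 4 + 2 + 1 = 4391 (decimal)
Convert 0o16266 (octal) → 1×4096 + 6×512 + 2×64 + 6×8 + 6 = 7350 (decimal)
Compute 4391 + 7350 = 11741
11741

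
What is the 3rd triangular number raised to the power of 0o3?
Convert the 3rd triangular number (triangular index) → 3×4/2 = 6 (decimal)
Convert 0o3 (octal) → 3 (decimal)
Compute 6 ^ 3 = 216
216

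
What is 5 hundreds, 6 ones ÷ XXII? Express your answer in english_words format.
Convert 5 hundreds, 6 ones (place-value notation) → 5×100 + 6 = 506 (decimal)
Convert XXII (Roman numeral) → 10 + 10 + 1 + 1 = 22 (decimal)
Compute 506 ÷ 22 = 23
Convert 23 (decimal) → twenty-three (English words)
twenty-three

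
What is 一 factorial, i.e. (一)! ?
Convert 一 (Chinese numeral) → 1 (decimal)
Compute 1! = 1
1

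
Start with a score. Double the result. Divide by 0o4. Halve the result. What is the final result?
Convert a score (colloquial) → 20 (decimal)
Start: 20
20 × 2 = 40
Convert 0o4 (octal) → 4 (decimal)
40 ÷ 4 = 10
10 ÷ 2 = 5
5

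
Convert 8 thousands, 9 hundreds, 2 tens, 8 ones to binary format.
Convert 8 thousands, 9 hundreds, 2 tens, 8 ones (place-value notation) → 8×1000 + 9×100 + 2×10 + 8 = 8928 (decimal)
Convert 8928 (decimal) → 8928 = 8192 + 512 + 128 + 64 + 32 → 0b10001011100000 (binary)
0b10001011100000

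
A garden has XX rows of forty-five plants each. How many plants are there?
Convert forty-five (English words) → 45 (decimal)
Convert XX (Roman numeral) → 10 + 10 = 20 (decimal)
Compute 45 × 20 = 900
900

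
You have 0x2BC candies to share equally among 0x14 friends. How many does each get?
Convert 0x2BC (hexadecimal) → 2×256 + 11×16 + 12 = 700 (decimal)
Convert 0x14 (hexadecimal) → 1×16 + 4 = 20 (decimal)
Compute 700 ÷ 20 = 35
35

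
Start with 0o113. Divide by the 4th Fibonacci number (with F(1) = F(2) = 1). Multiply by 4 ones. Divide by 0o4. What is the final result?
Convert 0o113 (octal) → 1×64 + 1×8 + 3 = 75 (decimal)
Start: 75
Convert the 4th Fibonacci number (with F(1) = F(2) = 1) (Fibonacci index) → 1, 1, 2, 3 → 3 (decimal)
75 ÷ 3 = 25
Convert 4 ones (place-value notation) → 4 (decimal)
25 × 4 = 100
Convert 0o4 (octal) → 4 (decimal)
100 ÷ 4 = 25
25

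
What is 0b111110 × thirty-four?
Convert 0b111110 (binary) → 32 + 16 + 8 + 4 + 2 = 62 (decimal)
Convert thirty-four (English words) → 34 (decimal)
Compute 62 × 34 = 2108
2108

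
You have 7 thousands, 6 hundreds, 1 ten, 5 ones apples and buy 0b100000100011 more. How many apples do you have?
Convert 7 thousands, 6 hundreds, 1 ten, 5 ones (place-value notation) → 7×1000 + 6×100 + 1×10 + 5 = 7615 (decimal)
Convert 0b100000100011 (binary) → 2048 + 32 + 2 + 1 = 2083 (decimal)
Compute 7615 + 2083 = 9698
9698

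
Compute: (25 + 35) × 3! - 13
Convert 3! (factorial) → 6 (decimal)
Expression in decimal: (25 + 35) × 6 - 13
Parentheses first: 25 + 35 = 60
Multiply: 60 × 6 = 360
Subtract: 360 - 13 = 347
347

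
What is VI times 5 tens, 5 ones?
Convert VI (Roman numeral) → 5 + 1 = 6 (decimal)
Convert 5 tens, 5 ones (place-value notation) → 5×10 + 5 = 55 (decimal)
Compute 6 × 55 = 330
330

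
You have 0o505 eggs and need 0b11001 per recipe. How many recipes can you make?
Convert 0o505 (octal) → 5×64 + 5 = 325 (decimal)
Convert 0b11001 (binary) → 16 + 8 + 1 = 25 (decimal)
Compute 325 ÷ 25 = 13
13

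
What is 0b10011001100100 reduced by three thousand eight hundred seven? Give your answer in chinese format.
Convert 0b10011001100100 (binary) → 8192 + 1024 + 512 + 64 + 32 + 4 = 9828 (decimal)
Convert three thousand eight hundred seven (English words) → 3×1000 + 8×100 + 7 = 3807 (decimal)
Compute 9828 - 3807 = 6021
Convert 6021 (decimal) → 6021 = 6×1000 + 2×10 + 1 → 六千零二十一 (Chinese numeral)
六千零二十一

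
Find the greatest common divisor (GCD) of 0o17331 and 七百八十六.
Convert 0o17331 (octal) → 1×4096 + 7×512 + 3×64 + 3×8 + 1 = 7897 (decimal)
Convert 七百八十六 (Chinese numeral) → 7×100 + 8×10 + 6 = 786 (decimal)
Compute gcd(7897, 786) = 1
1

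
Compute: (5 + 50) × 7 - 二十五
Convert 二十五 (Chinese numeral) → 2×10 + 5 = 25 (decimal)
Expression in decimal: (5 + 50) × 7 - 25
Parentheses first: 5 + 50 = 55
Multiply: 55 × 7 = 385
Subtract: 385 - 25 = 360
360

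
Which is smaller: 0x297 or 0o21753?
Convert 0x297 (hexadecimal) → 2×256 + 9×16 + 7 = 663 (decimal)
Convert 0o21753 (octal) → 2×4096 + 1×512 + 7×64 + 5×8 + 3 = 9195 (decimal)
Compare 663 vs 9195: smaller = 663
663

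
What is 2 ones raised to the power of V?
Convert 2 ones (place-value notation) → 2 (decimal)
Convert V (Roman numeral) → 5 (decimal)
Compute 2 ^ 5 = 32
32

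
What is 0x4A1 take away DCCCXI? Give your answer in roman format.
Convert 0x4A1 (hexadecimal) → 4×256 + 10×16 + 1 = 1185 (decimal)
Convert DCCCXI (Roman numeral) → 500 + 100 + 100 + 100 + 10 + 1 = 811 (decimal)
Compute 1185 - 811 = 374
Convert 374 (decimal) → 374 = 100 + 100 + 100 + 50 + 10 + 10 + 4 → CCCLXXIV (Roman numeral)
CCCLXXIV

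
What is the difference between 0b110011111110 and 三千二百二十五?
Convert 0b110011111110 (binary) → 2048 + 1024 + 128 + 64 + 32 + 16 + 8 + 4 + 2 = 3326 (decimal)
Convert 三千二百二十五 (Chinese numeral) → 3×1000 + 2×100 + 2×10 + 5 = 3225 (decimal)
Difference: |3326 - 3225| = 101
101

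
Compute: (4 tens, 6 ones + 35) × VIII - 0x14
Convert 4 tens, 6 ones (place-value notation) → 4×10 + 6 = 46 (decimal)
Convert VIII (Roman numeral) → 5 + 1 + 1 + 1 = 8 (decimal)
Convert 0x14 (hexadecimal) → 1×16 + 4 = 20 (decimal)
Expression in decimal: (46 + 35) × 8 - 20
Parentheses first: 46 + 35 = 81
Multiply: 81 × 8 = 648
Subtract: 648 - 20 = 628
628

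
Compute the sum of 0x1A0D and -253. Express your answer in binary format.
Convert 0x1A0D (hexadecimal) → 1×4096 + 10×256 + 13 = 6669 (decimal)
Compute 6669 + -253 = 6416
Convert 6416 (decimal) → 6416 = 4096 + 2048 + 256 + 16 → 0b1100100010000 (binary)
0b1100100010000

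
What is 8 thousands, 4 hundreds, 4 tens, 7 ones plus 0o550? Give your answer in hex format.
Convert 8 thousands, 4 hundreds, 4 tens, 7 ones (place-value notation) → 8×1000 + 4×100 + 4×10 + 7 = 8447 (decimal)
Convert 0o550 (octal) → 5×64 + 5×8 = 360 (decimal)
Compute 8447 + 360 = 8807
Convert 8807 (decimal) → 8807 = 2×4096 + 2×256 + 6×16 + 7 → 0x2267 (hexadecimal)
0x2267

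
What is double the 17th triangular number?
The 17th triangular number = 17×18/2 = 153
Compute 153 × 2 = 306
306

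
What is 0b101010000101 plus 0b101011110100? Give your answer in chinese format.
Convert 0b101010000101 (binary) → 2048 + 512 + 128 + 4 + 1 = 2693 (decimal)
Convert 0b101011110100 (binary) → 2048 + 512 + 128 + 64 + 32 + 16 + 4 = 2804 (decimal)
Compute 2693 + 2804 = 5497
Convert 5497 (decimal) → 5497 = 5×1000 + 4×100 + 9×10 + 7 → 五千四百九十七 (Chinese numeral)
五千四百九十七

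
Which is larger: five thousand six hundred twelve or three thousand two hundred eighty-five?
Convert five thousand six hundred twelve (English words) → 5×1000 + 6×100 + 12 = 5612 (decimal)
Convert three thousand two hundred eighty-five (English words) → 3×1000 + 2×100 + 85 = 3285 (decimal)
Compare 5612 vs 3285: larger = 5612
5612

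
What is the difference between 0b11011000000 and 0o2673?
Convert 0b11011000000 (binary) → 1024 + 512 + 128 + 64 = 1728 (decimal)
Convert 0o2673 (octal) → 2×512 + 6×64 + 7×8 + 3 = 1467 (decimal)
Difference: |1728 - 1467| = 261
261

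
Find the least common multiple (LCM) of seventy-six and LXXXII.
Convert seventy-six (English words) → 76 (decimal)
Convert LXXXII (Roman numeral) → 50 + 10 + 10 + 10 + 1 + 1 = 82 (decimal)
Compute lcm(76, 82) = 3116
3116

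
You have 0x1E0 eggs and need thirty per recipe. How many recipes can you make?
Convert 0x1E0 (hexadecimal) → 1×256 + 14×16 = 480 (decimal)
Convert thirty (English words) → 30 (decimal)
Compute 480 ÷ 30 = 16
16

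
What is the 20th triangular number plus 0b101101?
The 20th triangular number = 20×21/2 = 210
Convert 0b101101 (binary) → 32 + 8 + 4 + 1 = 45 (decimal)
Compute 210 + 45 = 255
255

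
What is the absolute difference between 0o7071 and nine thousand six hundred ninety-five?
Convert 0o7071 (octal) → 7×512 + 7×8 + 1 = 3641 (decimal)
Convert nine thousand six hundred ninety-five (English words) → 9×1000 + 6×100 + 95 = 9695 (decimal)
Compute |3641 - 9695| = 6054
6054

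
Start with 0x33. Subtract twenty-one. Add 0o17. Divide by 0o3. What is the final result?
Convert 0x33 (hexadecimal) → 3×16 + 3 = 51 (decimal)
Start: 51
Convert twenty-one (English words) → 21 (decimal)
51 - 21 = 30
Convert 0o17 (octal) → 1×8 + 7 = 15 (decimal)
30 + 15 = 45
Convert 0o3 (octal) → 3 (decimal)
45 ÷ 3 = 15
15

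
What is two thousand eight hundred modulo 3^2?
Convert two thousand eight hundred (English words) → 2×1000 + 8×100 = 2800 (decimal)
Convert 3^2 (power) → 9 (decimal)
Compute 2800 mod 9 = 1
1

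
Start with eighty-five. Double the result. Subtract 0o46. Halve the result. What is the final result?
Convert eighty-five (English words) → 85 (decimal)
Start: 85
85 × 2 = 170
Convert 0o46 (octal) → 4×8 + 6 = 38 (decimal)
170 - 38 = 132
132 ÷ 2 = 66
66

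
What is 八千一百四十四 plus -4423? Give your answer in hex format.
Convert 八千一百四十四 (Chinese numeral) → 8×1000 + 1×100 + 4×10 + 4 = 8144 (decimal)
Compute 8144 + -4423 = 3721
Convert 3721 (decimal) → 3721 = 14×256 + 8×16 + 9 → 0xE89 (hexadecimal)
0xE89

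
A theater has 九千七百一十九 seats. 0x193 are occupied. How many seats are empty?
Convert 九千七百一十九 (Chinese numeral) → 9×1000 + 7×100 + 1×10 + 9 = 9719 (decimal)
Convert 0x193 (hexadecimal) → 1×256 + 9×16 + 3 = 403 (decimal)
Compute 9719 - 403 = 9316
9316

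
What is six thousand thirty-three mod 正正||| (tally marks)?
Convert six thousand thirty-three (English words) → 6×1000 + 33 = 6033 (decimal)
Convert 正正||| (tally marks) → 5 + 5 + 3 = 13 (decimal)
Compute 6033 mod 13 = 1
1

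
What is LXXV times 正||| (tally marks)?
Convert LXXV (Roman numeral) → 50 + 10 + 10 + 5 = 75 (decimal)
Convert 正||| (tally marks) → 5 + 3 = 8 (decimal)
Compute 75 × 8 = 600
600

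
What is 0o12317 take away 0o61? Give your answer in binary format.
Convert 0o12317 (octal) → 1×4096 + 2×512 + 3×64 + 1×8 + 7 = 5327 (decimal)
Convert 0o61 (octal) → 6×8 + 1 = 49 (decimal)
Compute 5327 - 49 = 5278
Convert 5278 (decimal) → 5278 = 4096 + 1024 + 128 + 16 + 8 + 4 + 2 → 0b1010010011110 (binary)
0b1010010011110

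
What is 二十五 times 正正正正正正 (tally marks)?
Convert 二十五 (Chinese numeral) → 2×10 + 5 = 25 (decimal)
Convert 正正正正正正 (tally marks) → 5 + 5 + 5 + 5 + 5 + 5 = 30 (decimal)
Compute 25 × 30 = 750
750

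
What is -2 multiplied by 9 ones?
Convert 9 ones (place-value notation) → 9 (decimal)
Compute -2 × 9 = -18
-18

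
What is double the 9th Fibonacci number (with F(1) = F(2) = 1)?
The 9th Fibonacci number (with F(1) = F(2) = 1): 1, 1, 2, 3, 5, 8, 13, 21, 34 → 34
Compute 34 × 2 = 68
68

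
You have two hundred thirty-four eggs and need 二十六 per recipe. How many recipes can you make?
Convert two hundred thirty-four (English words) → 2×100 + 34 = 234 (decimal)
Convert 二十六 (Chinese numeral) → 2×10 + 6 = 26 (decimal)
Compute 234 ÷ 26 = 9
9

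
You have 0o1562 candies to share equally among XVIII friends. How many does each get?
Convert 0o1562 (octal) → 1×512 + 5×64 + 6×8 + 2 = 882 (decimal)
Convert XVIII (Roman numeral) → 10 + 5 + 1 + 1 + 1 = 18 (decimal)
Compute 882 ÷ 18 = 49
49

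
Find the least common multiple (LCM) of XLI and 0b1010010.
Convert XLI (Roman numeral) → 40 + 1 = 41 (decimal)
Convert 0b1010010 (binary) → 64 + 16 + 2 = 82 (decimal)
Compute lcm(41, 82) = 82
82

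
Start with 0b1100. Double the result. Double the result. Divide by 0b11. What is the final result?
Convert 0b1100 (binary) → 8 + 4 = 12 (decimal)
Start: 12
12 × 2 = 24
24 × 2 = 48
Convert 0b11 (binary) → 2 + 1 = 3 (decimal)
48 ÷ 3 = 16
16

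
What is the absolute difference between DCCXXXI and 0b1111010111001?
Convert DCCXXXI (Roman numeral) → 500 + 100 + 100 + 10 + 10 + 10 + 1 = 731 (decimal)
Convert 0b1111010111001 (binary) → 4096 + 2048 + 1024 + 512 + 128 + 32 + 16 + 8 + 1 = 7865 (decimal)
Compute |731 - 7865| = 7134
7134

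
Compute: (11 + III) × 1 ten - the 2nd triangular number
Convert III (Roman numeral) → 1 + 1 + 1 = 3 (decimal)
Convert 1 ten (place-value notation) → 1×10 = 10 (decimal)
Convert the 2nd triangular number (triangular index) → 2×3/2 = 3 (decimal)
Expression in decimal: (11 + 3) × 10 - 3
Parentheses first: 11 + 3 = 14
Multiply: 14 × 10 = 140
Subtract: 140 - 3 = 137
137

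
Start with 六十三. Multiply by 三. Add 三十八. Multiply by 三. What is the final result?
Convert 六十三 (Chinese numeral) → 6×10 + 3 = 63 (decimal)
Start: 63
Convert 三 (Chinese numeral) → 3 (decimal)
63 × 3 = 189
Convert 三十八 (Chinese numeral) → 3×10 + 8 = 38 (decimal)
189 + 38 = 227
Convert 三 (Chinese numeral) → 3 (decimal)
227 × 3 = 681
681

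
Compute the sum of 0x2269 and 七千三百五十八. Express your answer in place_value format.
Convert 0x2269 (hexadecimal) → 2×4096 + 2×256 + 6×16 + 9 = 8809 (decimal)
Convert 七千三百五十八 (Chinese numeral) → 7×1000 + 3×100 + 5×10 + 8 = 7358 (decimal)
Compute 8809 + 7358 = 16167
Convert 16167 (decimal) → 16167 = 16×1000 + 1×100 + 6×10 + 7 → 16 thousands, 1 hundred, 6 tens, 7 ones (place-value notation)
16 thousands, 1 hundred, 6 tens, 7 ones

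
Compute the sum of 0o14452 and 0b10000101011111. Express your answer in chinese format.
Convert 0o14452 (octal) → 1×4096 + 4×512 + 4×64 + 5×8 + 2 = 6442 (decimal)
Convert 0b10000101011111 (binary) → 8192 + 256 + 64 + 16 + 8 + 4 + 2 + 1 = 8543 (decimal)
Compute 6442 + 8543 = 14985
Convert 14985 (decimal) → 14985 = 1×10000 + 4×1000 + 9×100 + 8×10 + 5 → 一万四千九百八十五 (Chinese numeral)
一万四千九百八十五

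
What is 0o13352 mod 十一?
Convert 0o13352 (octal) → 1×4096 + 3×512 + 3×64 + 5×8 + 2 = 5866 (decimal)
Convert 十一 (Chinese numeral) → 1×10 + 1 = 11 (decimal)
Compute 5866 mod 11 = 3
3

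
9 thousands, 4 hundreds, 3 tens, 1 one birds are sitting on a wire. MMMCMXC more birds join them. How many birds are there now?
Convert 9 thousands, 4 hundreds, 3 tens, 1 one (place-value notation) → 9×1000 + 4×100 + 3×10 + 1 = 9431 (decimal)
Convert MMMCMXC (Roman numeral) → 1000 + 1000 + 1000 + 900 + 90 = 3990 (decimal)
Compute 9431 + 3990 = 13421
13421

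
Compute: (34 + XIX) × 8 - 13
Convert XIX (Roman numeral) → 10 + 9 = 19 (decimal)
Expression in decimal: (34 + 19) × 8 - 13
Parentheses first: 34 + 19 = 53
Multiply: 53 × 8 = 424
Subtract: 424 - 13 = 411
411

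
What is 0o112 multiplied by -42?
Convert 0o112 (octal) → 1×64 + 1×8 + 2 = 74 (decimal)
Compute 74 × -42 = -3108
-3108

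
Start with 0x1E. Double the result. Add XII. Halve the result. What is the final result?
Convert 0x1E (hexadecimal) → 1×16 + 14 = 30 (decimal)
Start: 30
30 × 2 = 60
Convert XII (Roman numeral) → 10 + 1 + 1 = 12 (decimal)
60 + 12 = 72
72 ÷ 2 = 36
36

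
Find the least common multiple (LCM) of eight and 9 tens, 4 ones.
Convert eight (English words) → 8 (decimal)
Convert 9 tens, 4 ones (place-value notation) → 9×10 + 4 = 94 (decimal)
Compute lcm(8, 94) = 376
376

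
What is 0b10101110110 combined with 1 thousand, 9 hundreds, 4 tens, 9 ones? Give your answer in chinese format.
Convert 0b10101110110 (binary) → 1024 + 256 + 64 + 32 + 16 + 4 + 2 = 1398 (decimal)
Convert 1 thousand, 9 hundreds, 4 tens, 9 ones (place-value notation) → 1×1000 + 9×100 + 4×10 + 9 = 1949 (decimal)
Compute 1398 + 1949 = 3347
Convert 3347 (decimal) → 3347 = 3×1000 + 3×100 + 4×10 + 7 → 三千三百四十七 (Chinese numeral)
三千三百四十七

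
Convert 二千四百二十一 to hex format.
Convert 二千四百二十一 (Chinese numeral) → 2×1000 + 4×100 + 2×10 + 1 = 2421 (decimal)
Convert 2421 (decimal) → 2421 = 9×256 + 7×16 + 5 → 0x975 (hexadecimal)
0x975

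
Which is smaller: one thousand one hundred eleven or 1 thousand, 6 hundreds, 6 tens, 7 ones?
Convert one thousand one hundred eleven (English words) → 1×1000 + 1×100 + 11 = 1111 (decimal)
Convert 1 thousand, 6 hundreds, 6 tens, 7 ones (place-value notation) → 1×1000 + 6×100 + 6×10 + 7 = 1667 (decimal)
Compare 1111 vs 1667: smaller = 1111
1111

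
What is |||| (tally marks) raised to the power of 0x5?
Convert |||| (tally marks) → 4 (decimal)
Convert 0x5 (hexadecimal) → 5 (decimal)
Compute 4 ^ 5 = 1024
1024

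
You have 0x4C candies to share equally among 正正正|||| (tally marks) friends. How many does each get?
Convert 0x4C (hexadecimal) → 4×16 + 12 = 76 (decimal)
Convert 正正正|||| (tally marks) → 5 + 5 + 5 + 4 = 19 (decimal)
Compute 76 ÷ 19 = 4
4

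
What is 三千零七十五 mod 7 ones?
Convert 三千零七十五 (Chinese numeral) → 3×1000 + 7×10 + 5 = 3075 (decimal)
Convert 7 ones (place-value notation) → 7 (decimal)
Compute 3075 mod 7 = 2
2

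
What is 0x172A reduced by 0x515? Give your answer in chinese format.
Convert 0x172A (hexadecimal) → 1×4096 + 7×256 + 2×16 + 10 = 5930 (decimal)
Convert 0x515 (hexadecimal) → 5×256 + 1×16 + 5 = 1301 (decimal)
Compute 5930 - 1301 = 4629
Convert 4629 (decimal) → 4629 = 4×1000 + 6×100 + 2×10 + 9 → 四千六百二十九 (Chinese numeral)
四千六百二十九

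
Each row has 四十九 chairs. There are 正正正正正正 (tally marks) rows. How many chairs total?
Convert 四十九 (Chinese numeral) → 4×10 + 9 = 49 (decimal)
Convert 正正正正正正 (tally marks) → 5 + 5 + 5 + 5 + 5 + 5 = 30 (decimal)
Compute 49 × 30 = 1470
1470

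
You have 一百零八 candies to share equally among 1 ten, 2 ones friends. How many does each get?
Convert 一百零八 (Chinese numeral) → 1×100 + 8 = 108 (decimal)
Convert 1 ten, 2 ones (place-value notation) → 1×10 + 2 = 12 (decimal)
Compute 108 ÷ 12 = 9
9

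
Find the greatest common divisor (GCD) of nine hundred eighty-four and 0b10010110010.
Convert nine hundred eighty-four (English words) → 9×100 + 84 = 984 (decimal)
Convert 0b10010110010 (binary) → 1024 + 128 + 32 + 16 + 2 = 1202 (decimal)
Compute gcd(984, 1202) = 2
2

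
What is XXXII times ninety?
Convert XXXII (Roman numeral) → 10 + 10 + 10 + 1 + 1 = 32 (decimal)
Convert ninety (English words) → 90 (decimal)
Compute 32 × 90 = 2880
2880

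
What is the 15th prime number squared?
The 15th prime number = 47
Compute 47² = 47 × 47 = 2209
2209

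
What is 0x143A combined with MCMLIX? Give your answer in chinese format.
Convert 0x143A (hexadecimal) → 1×4096 + 4×256 + 3×16 + 10 = 5178 (decimal)
Convert MCMLIX (Roman numeral) → 1000 + 900 + 50 + 9 = 1959 (decimal)
Compute 5178 + 1959 = 7137
Convert 7137 (decimal) → 7137 = 7×1000 + 1×100 + 3×10 + 7 → 七千一百三十七 (Chinese numeral)
七千一百三十七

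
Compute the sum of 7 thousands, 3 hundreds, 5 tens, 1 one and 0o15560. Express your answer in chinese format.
Convert 7 thousands, 3 hundreds, 5 tens, 1 one (place-value notation) → 7×1000 + 3×100 + 5×10 + 1 = 7351 (decimal)
Convert 0o15560 (octal) → 1×4096 + 5×512 + 5×64 + 6×8 = 7024 (decimal)
Compute 7351 + 7024 = 14375
Convert 14375 (decimal) → 14375 = 1×10000 + 4×1000 + 3×100 + 7×10 + 5 → 一万四千三百七十五 (Chinese numeral)
一万四千三百七十五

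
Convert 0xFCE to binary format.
Convert 0xFCE (hexadecimal) → 15×256 + 12×16 + 14 = 4046 (decimal)
Convert 4046 (decimal) → 4046 = 2048 + 1024 + 512 + 256 + 128 + 64 + 8 + 4 + 2 → 0b111111001110 (binary)
0b111111001110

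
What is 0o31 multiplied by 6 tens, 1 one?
Convert 0o31 (octal) → 3×8 + 1 = 25 (decimal)
Convert 6 tens, 1 one (place-value notation) → 6×10 + 1 = 61 (decimal)
Compute 25 × 61 = 1525
1525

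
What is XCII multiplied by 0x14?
Convert XCII (Roman numeral) → 90 + 1 + 1 = 92 (decimal)
Convert 0x14 (hexadecimal) → 1×16 + 4 = 20 (decimal)
Compute 92 × 20 = 1840
1840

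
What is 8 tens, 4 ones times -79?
Convert 8 tens, 4 ones (place-value notation) → 8×10 + 4 = 84 (decimal)
Compute 84 × -79 = -6636
-6636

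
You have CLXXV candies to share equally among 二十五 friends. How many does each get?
Convert CLXXV (Roman numeral) → 100 + 50 + 10 + 10 + 5 = 175 (decimal)
Convert 二十五 (Chinese numeral) → 2×10 + 5 = 25 (decimal)
Compute 175 ÷ 25 = 7
7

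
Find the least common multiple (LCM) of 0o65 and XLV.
Convert 0o65 (octal) → 6×8 + 5 = 53 (decimal)
Convert XLV (Roman numeral) → 40 + 5 = 45 (decimal)
Compute lcm(53, 45) = 2385
2385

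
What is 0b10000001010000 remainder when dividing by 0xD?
Convert 0b10000001010000 (binary) → 8192 + 64 + 16 = 8272 (decimal)
Convert 0xD (hexadecimal) → 13 (decimal)
Compute 8272 mod 13 = 4
4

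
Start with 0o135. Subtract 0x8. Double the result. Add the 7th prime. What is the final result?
Convert 0o135 (octal) → 1×64 + 3×8 + 5 = 93 (decimal)
Start: 93
Convert 0x8 (hexadecimal) → 8 (decimal)
93 - 8 = 85
85 × 2 = 170
Convert the 7th prime (prime index) → 17 (decimal)
170 + 17 = 187
187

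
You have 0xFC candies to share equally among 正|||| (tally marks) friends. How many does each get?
Convert 0xFC (hexadecimal) → 15×16 + 12 = 252 (decimal)
Convert 正|||| (tally marks) → 5 + 4 = 9 (decimal)
Compute 252 ÷ 9 = 28
28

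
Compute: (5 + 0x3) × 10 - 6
Convert 0x3 (hexadecimal) → 3 (decimal)
Expression in decimal: (5 + 3) × 10 - 6
Parentheses first: 5 + 3 = 8
Multiply: 8 × 10 = 80
Subtract: 80 - 6 = 74
74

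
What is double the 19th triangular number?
The 19th triangular number = 19×20/2 = 190
Compute 190 × 2 = 380
380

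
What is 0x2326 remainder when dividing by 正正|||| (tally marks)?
Convert 0x2326 (hexadecimal) → 2×4096 + 3×256 + 2×16 + 6 = 8998 (decimal)
Convert 正正|||| (tally marks) → 5 + 5 + 4 = 14 (decimal)
Compute 8998 mod 14 = 10
10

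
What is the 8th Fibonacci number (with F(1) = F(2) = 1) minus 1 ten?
The 8th Fibonacci number (with F(1) = F(2) = 1): 1, 1, 2, 3, 5, 8, 13, 21 → 21
Convert 1 ten (place-value notation) → 1×10 = 10 (decimal)
Compute 21 - 10 = 11
11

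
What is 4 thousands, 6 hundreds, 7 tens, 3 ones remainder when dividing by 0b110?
Convert 4 thousands, 6 hundreds, 7 tens, 3 ones (place-value notation) → 4×1000 + 6×100 + 7×10 + 3 = 4673 (decimal)
Convert 0b110 (binary) → 4 + 2 = 6 (decimal)
Compute 4673 mod 6 = 5
5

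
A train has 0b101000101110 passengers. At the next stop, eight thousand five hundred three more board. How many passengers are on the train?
Convert 0b101000101110 (binary) → 2048 + 512 + 32 + 8 + 4 + 2 = 2606 (decimal)
Convert eight thousand five hundred three (English words) → 8×1000 + 5×100 + 3 = 8503 (decimal)
Compute 2606 + 8503 = 11109
11109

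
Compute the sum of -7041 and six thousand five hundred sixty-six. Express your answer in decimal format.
Convert six thousand five hundred sixty-six (English words) → 6×1000 + 5×100 + 66 = 6566 (decimal)
Compute -7041 + 6566 = -475
-475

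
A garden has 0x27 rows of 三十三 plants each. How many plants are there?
Convert 三十三 (Chinese numeral) → 3×10 + 3 = 33 (decimal)
Convert 0x27 (hexadecimal) → 2×16 + 7 = 39 (decimal)
Compute 33 × 39 = 1287
1287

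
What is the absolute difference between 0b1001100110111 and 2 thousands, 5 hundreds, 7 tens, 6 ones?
Convert 0b1001100110111 (binary) → 4096 + 512 + 256 + 32 + 16 + 4 + 2 + 1 = 4919 (decimal)
Convert 2 thousands, 5 hundreds, 7 tens, 6 ones (place-value notation) → 2×1000 + 5×100 + 7×10 + 6 = 2576 (decimal)
Compute |4919 - 2576| = 2343
2343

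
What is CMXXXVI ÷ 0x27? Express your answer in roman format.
Convert CMXXXVI (Roman numeral) → 900 + 10 + 10 + 10 + 5 + 1 = 936 (decimal)
Convert 0x27 (hexadecimal) → 2×16 + 7 = 39 (decimal)
Compute 936 ÷ 39 = 24
Convert 24 (decimal) → 24 = 10 + 10 + 4 → XXIV (Roman numeral)
XXIV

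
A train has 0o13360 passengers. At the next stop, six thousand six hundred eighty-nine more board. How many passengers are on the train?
Convert 0o13360 (octal) → 1×4096 + 3×512 + 3×64 + 6×8 = 5872 (decimal)
Convert six thousand six hundred eighty-nine (English words) → 6×1000 + 6×100 + 89 = 6689 (decimal)
Compute 5872 + 6689 = 12561
12561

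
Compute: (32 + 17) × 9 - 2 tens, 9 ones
Convert 2 tens, 9 ones (place-value notation) → 2×10 + 9 = 29 (decimal)
Expression in decimal: (32 + 17) × 9 - 29
Parentheses first: 32 + 17 = 49
Multiply: 49 × 9 = 441
Subtract: 441 - 29 = 412
412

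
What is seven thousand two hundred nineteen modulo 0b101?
Convert seven thousand two hundred nineteen (English words) → 7×1000 + 2×100 + 19 = 7219 (decimal)
Convert 0b101 (binary) → 4 + 1 = 5 (decimal)
Compute 7219 mod 5 = 4
4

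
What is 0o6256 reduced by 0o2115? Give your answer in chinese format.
Convert 0o6256 (octal) → 6×512 + 2×64 + 5×8 + 6 = 3246 (decimal)
Convert 0o2115 (octal) → 2×512 + 1×64 + 1×8 + 5 = 1101 (decimal)
Compute 3246 - 1101 = 2145
Convert 2145 (decimal) → 2145 = 2×1000 + 1×100 + 4×10 + 5 → 二千一百四十五 (Chinese numeral)
二千一百四十五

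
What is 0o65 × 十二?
Convert 0o65 (octal) → 6×8 + 5 = 53 (decimal)
Convert 十二 (Chinese numeral) → 1×10 + 2 = 12 (decimal)
Compute 53 × 12 = 636
636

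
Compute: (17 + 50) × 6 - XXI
Convert XXI (Roman numeral) → 10 + 10 + 1 = 21 (decimal)
Expression in decimal: (17 + 50) × 6 - 21
Parentheses first: 17 + 50 = 67
Multiply: 67 × 6 = 402
Subtract: 402 - 21 = 381
381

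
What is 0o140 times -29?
Convert 0o140 (octal) → 1×64 + 4×8 = 96 (decimal)
Compute 96 × -29 = -2784
-2784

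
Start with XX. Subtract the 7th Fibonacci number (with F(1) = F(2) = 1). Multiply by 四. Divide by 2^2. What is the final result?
Convert XX (Roman numeral) → 10 + 10 = 20 (decimal)
Start: 20
Convert the 7th Fibonacci number (with F(1) = F(2) = 1) (Fibonacci index) → 1, 1, 2, 3, 5, 8, 13 → 13 (decimal)
20 - 13 = 7
Convert 四 (Chinese numeral) → 4 (decimal)
7 × 4 = 28
Convert 2^2 (power) → 4 (decimal)
28 ÷ 4 = 7
7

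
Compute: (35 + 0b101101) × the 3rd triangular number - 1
Convert 0b101101 (binary) → 32 + 8 + 4 + 1 = 45 (decimal)
Convert the 3rd triangular number (triangular index) → 3×4/2 = 6 (decimal)
Expression in decimal: (35 + 45) × 6 - 1
Parentheses first: 35 + 45 = 80
Multiply: 80 × 6 = 480
Subtract: 480 - 1 = 479
479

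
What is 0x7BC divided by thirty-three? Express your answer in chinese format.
Convert 0x7BC (hexadecimal) → 7×256 + 11×16 + 12 = 1980 (decimal)
Convert thirty-three (English words) → 33 (decimal)
Compute 1980 ÷ 33 = 60
Convert 60 (decimal) → 60 = 6×10 → 六十 (Chinese numeral)
六十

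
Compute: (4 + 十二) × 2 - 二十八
Convert 十二 (Chinese numeral) → 1×10 + 2 = 12 (decimal)
Convert 二十八 (Chinese numeral) → 2×10 + 8 = 28 (decimal)
Expression in decimal: (4 + 12) × 2 - 28
Parentheses first: 4 + 12 = 16
Multiply: 16 × 2 = 32
Subtract: 32 - 28 = 4
4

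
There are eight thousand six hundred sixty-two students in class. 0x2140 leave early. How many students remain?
Convert eight thousand six hundred sixty-two (English words) → 8×1000 + 6×100 + 62 = 8662 (decimal)
Convert 0x2140 (hexadecimal) → 2×4096 + 1×256 + 4×16 = 8512 (decimal)
Compute 8662 - 8512 = 150
150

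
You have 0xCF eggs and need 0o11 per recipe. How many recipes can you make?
Convert 0xCF (hexadecimal) → 12×16 + 15 = 207 (decimal)
Convert 0o11 (octal) → 1×8 + 1 = 9 (decimal)
Compute 207 ÷ 9 = 23
23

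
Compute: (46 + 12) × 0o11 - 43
Convert 0o11 (octal) → 1×8 + 1 = 9 (decimal)
Expression in decimal: (46 + 12) × 9 - 43
Parentheses first: 46 + 12 = 58
Multiply: 58 × 9 = 522
Subtract: 522 - 43 = 479
479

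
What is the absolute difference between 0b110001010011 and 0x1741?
Convert 0b110001010011 (binary) → 2048 + 1024 + 64 + 16 + 2 + 1 = 3155 (decimal)
Convert 0x1741 (hexadecimal) → 1×4096 + 7×256 + 4×16 + 1 = 5953 (decimal)
Compute |3155 - 5953| = 2798
2798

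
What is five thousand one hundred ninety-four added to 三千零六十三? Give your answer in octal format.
Convert five thousand one hundred ninety-four (English words) → 5×1000 + 1×100 + 94 = 5194 (decimal)
Convert 三千零六十三 (Chinese numeral) → 3×1000 + 6×10 + 3 = 3063 (decimal)
Compute 5194 + 3063 = 8257
Convert 8257 (decimal) → 8257 = 2×4096 + 1×64 + 1 → 0o20101 (octal)
0o20101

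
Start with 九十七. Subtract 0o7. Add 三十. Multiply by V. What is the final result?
Convert 九十七 (Chinese numeral) → 9×10 + 7 = 97 (decimal)
Start: 97
Convert 0o7 (octal) → 7 (decimal)
97 - 7 = 90
Convert 三十 (Chinese numeral) → 3×10 = 30 (decimal)
90 + 30 = 120
Convert V (Roman numeral) → 5 (decimal)
120 × 5 = 600
600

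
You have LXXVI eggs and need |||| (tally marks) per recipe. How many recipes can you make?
Convert LXXVI (Roman numeral) → 50 + 10 + 10 + 5 + 1 = 76 (decimal)
Convert |||| (tally marks) → 4 (decimal)
Compute 76 ÷ 4 = 19
19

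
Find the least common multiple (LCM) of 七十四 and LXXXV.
Convert 七十四 (Chinese numeral) → 7×10 + 4 = 74 (decimal)
Convert LXXXV (Roman numeral) → 50 + 10 + 10 + 10 + 5 = 85 (decimal)
Compute lcm(74, 85) = 6290
6290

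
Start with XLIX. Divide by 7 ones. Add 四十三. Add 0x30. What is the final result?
Convert XLIX (Roman numeral) → 40 + 9 = 49 (decimal)
Start: 49
Convert 7 ones (place-value notation) → 7 (decimal)
49 ÷ 7 = 7
Convert 四十三 (Chinese numeral) → 4×10 + 3 = 43 (decimal)
7 + 43 = 50
Convert 0x30 (hexadecimal) → 3×16 = 48 (decimal)
50 + 48 = 98
98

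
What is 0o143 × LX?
Convert 0o143 (octal) → 1×64 + 4×8 + 3 = 99 (decimal)
Convert LX (Roman numeral) → 50 + 10 = 60 (decimal)
Compute 99 × 60 = 5940
5940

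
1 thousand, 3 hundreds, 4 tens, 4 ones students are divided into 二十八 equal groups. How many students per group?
Convert 1 thousand, 3 hundreds, 4 tens, 4 ones (place-value notation) → 1×1000 + 3×100 + 4×10 + 4 = 1344 (decimal)
Convert 二十八 (Chinese numeral) → 2×10 + 8 = 28 (decimal)
Compute 1344 ÷ 28 = 48
48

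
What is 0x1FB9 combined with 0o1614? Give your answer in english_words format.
Convert 0x1FB9 (hexadecimal) → 1×4096 + 15×256 + 11×16 + 9 = 8121 (decimal)
Convert 0o1614 (octal) → 1×512 + 6×64 + 1×8 + 4 = 908 (decimal)
Compute 8121 + 908 = 9029
Convert 9029 (decimal) → 9029 = 9×1000 + 29 → nine thousand twenty-nine (English words)
nine thousand twenty-nine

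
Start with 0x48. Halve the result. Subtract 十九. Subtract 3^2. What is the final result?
Convert 0x48 (hexadecimal) → 4×16 + 8 = 72 (decimal)
Start: 72
72 ÷ 2 = 36
Convert 十九 (Chinese numeral) → 1×10 + 9 = 19 (decimal)
36 - 19 = 17
Convert 3^2 (power) → 9 (decimal)
17 - 9 = 8
8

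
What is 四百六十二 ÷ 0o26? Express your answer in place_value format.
Convert 四百六十二 (Chinese numeral) → 4×100 + 6×10 + 2 = 462 (decimal)
Convert 0o26 (octal) → 2×8 + 6 = 22 (decimal)
Compute 462 ÷ 22 = 21
Convert 21 (decimal) → 21 = 2×10 + 1 → 2 tens, 1 one (place-value notation)
2 tens, 1 one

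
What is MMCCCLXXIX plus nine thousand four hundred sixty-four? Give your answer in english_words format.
Convert MMCCCLXXIX (Roman numeral) → 1000 + 1000 + 100 + 100 + 100 + 50 + 10 + 10 + 9 = 2379 (decimal)
Convert nine thousand four hundred sixty-four (English words) → 9×1000 + 4×100 + 64 = 9464 (decimal)
Compute 2379 + 9464 = 11843
Convert 11843 (decimal) → 11843 = 11×1000 + 8×100 + 43 → eleven thousand eight hundred forty-three (English words)
eleven thousand eight hundred forty-three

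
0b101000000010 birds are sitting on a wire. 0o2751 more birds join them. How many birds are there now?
Convert 0b101000000010 (binary) → 2048 + 512 + 2 = 2562 (decimal)
Convert 0o2751 (octal) → 2×512 + 7×64 + 5×8 + 1 = 1513 (decimal)
Compute 2562 + 1513 = 4075
4075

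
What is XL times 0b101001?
Convert XL (Roman numeral) → 40 (decimal)
Convert 0b101001 (binary) → 32 + 8 + 1 = 41 (decimal)
Compute 40 × 41 = 1640
1640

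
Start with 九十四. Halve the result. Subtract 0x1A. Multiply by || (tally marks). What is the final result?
Convert 九十四 (Chinese numeral) → 9×10 + 4 = 94 (decimal)
Start: 94
94 ÷ 2 = 47
Convert 0x1A (hexadecimal) → 1×16 + 10 = 26 (decimal)
47 - 26 = 21
Convert || (tally marks) → 2 (decimal)
21 × 2 = 42
42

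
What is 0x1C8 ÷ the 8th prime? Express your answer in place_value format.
Convert 0x1C8 (hexadecimal) → 1×256 + 12×16 + 8 = 456 (decimal)
Convert the 8th prime (prime index) → 19 (decimal)
Compute 456 ÷ 19 = 24
Convert 24 (decimal) → 24 = 2×10 + 4 → 2 tens, 4 ones (place-value notation)
2 tens, 4 ones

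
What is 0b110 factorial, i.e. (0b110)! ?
Convert 0b110 (binary) → 4 + 2 = 6 (decimal)
Compute 6! = 720
720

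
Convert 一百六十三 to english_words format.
Convert 一百六十三 (Chinese numeral) → 1×100 + 6×10 + 3 = 163 (decimal)
Convert 163 (decimal) → 163 = 1×100 + 63 → one hundred sixty-three (English words)
one hundred sixty-three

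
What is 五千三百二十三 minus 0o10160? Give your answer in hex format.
Convert 五千三百二十三 (Chinese numeral) → 5×1000 + 3×100 + 2×10 + 3 = 5323 (decimal)
Convert 0o10160 (octal) → 1×4096 + 1×64 + 6×8 = 4208 (decimal)
Compute 5323 - 4208 = 1115
Convert 1115 (decimal) → 1115 = 4×256 + 5×16 + 11 → 0x45B (hexadecimal)
0x45B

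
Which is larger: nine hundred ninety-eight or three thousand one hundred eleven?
Convert nine hundred ninety-eight (English words) → 9×100 + 98 = 998 (decimal)
Convert three thousand one hundred eleven (English words) → 3×1000 + 1×100 + 11 = 3111 (decimal)
Compare 998 vs 3111: larger = 3111
3111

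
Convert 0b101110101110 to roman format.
Convert 0b101110101110 (binary) → 2048 + 512 + 256 + 128 + 32 + 8 + 4 + 2 = 2990 (decimal)
Convert 2990 (decimal) → 2990 = 1000 + 1000 + 900 + 90 → MMCMXC (Roman numeral)
MMCMXC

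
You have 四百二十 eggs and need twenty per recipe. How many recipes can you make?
Convert 四百二十 (Chinese numeral) → 4×100 + 2×10 = 420 (decimal)
Convert twenty (English words) → 20 (decimal)
Compute 420 ÷ 20 = 21
21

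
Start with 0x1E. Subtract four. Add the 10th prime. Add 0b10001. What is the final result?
Convert 0x1E (hexadecimal) → 1×16 + 14 = 30 (decimal)
Start: 30
Convert four (English words) → 4 (decimal)
30 - 4 = 26
Convert the 10th prime (prime index) → 29 (decimal)
26 + 29 = 55
Convert 0b10001 (binary) → 16 + 1 = 17 (decimal)
55 + 17 = 72
72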